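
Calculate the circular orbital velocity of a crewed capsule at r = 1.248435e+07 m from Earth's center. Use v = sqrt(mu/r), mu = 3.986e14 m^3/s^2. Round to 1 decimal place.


Step 1: mu / r = 3.986e14 / 1.248435e+07 = 31927973.8232
Step 2: v = sqrt(31927973.8232) = 5650.5 m/s

5650.5


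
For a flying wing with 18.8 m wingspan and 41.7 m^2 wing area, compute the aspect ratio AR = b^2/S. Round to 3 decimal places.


Step 1: b^2 = 18.8^2 = 353.44
Step 2: AR = 353.44 / 41.7 = 8.476

8.476


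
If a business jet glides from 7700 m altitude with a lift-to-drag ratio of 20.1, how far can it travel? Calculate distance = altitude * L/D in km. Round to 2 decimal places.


Step 1: Glide distance = altitude * L/D = 7700 * 20.1 = 154770.0 m
Step 2: Convert to km: 154770.0 / 1000 = 154.77 km

154.77


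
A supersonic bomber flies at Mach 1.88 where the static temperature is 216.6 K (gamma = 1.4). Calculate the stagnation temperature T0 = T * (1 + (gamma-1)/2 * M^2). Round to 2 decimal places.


Step 1: (gamma-1)/2 = 0.2
Step 2: M^2 = 3.5344
Step 3: 1 + 0.2 * 3.5344 = 1.70688
Step 4: T0 = 216.6 * 1.70688 = 369.71 K

369.71


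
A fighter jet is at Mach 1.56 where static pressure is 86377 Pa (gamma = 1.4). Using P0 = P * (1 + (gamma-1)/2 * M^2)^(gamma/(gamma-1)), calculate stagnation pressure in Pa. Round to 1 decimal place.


Step 1: (gamma-1)/2 * M^2 = 0.2 * 2.4336 = 0.48672
Step 2: 1 + 0.48672 = 1.48672
Step 3: Exponent gamma/(gamma-1) = 3.5
Step 4: P0 = 86377 * 1.48672^3.5 = 346098.9 Pa

346098.9


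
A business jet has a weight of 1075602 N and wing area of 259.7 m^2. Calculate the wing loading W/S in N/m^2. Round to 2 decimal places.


Step 1: Wing loading = W / S = 1075602 / 259.7
Step 2: Wing loading = 4141.71 N/m^2

4141.71


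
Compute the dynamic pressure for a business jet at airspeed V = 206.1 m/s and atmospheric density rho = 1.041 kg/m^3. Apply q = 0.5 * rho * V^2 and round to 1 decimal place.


Step 1: V^2 = 206.1^2 = 42477.21
Step 2: q = 0.5 * 1.041 * 42477.21
Step 3: q = 22109.4 Pa

22109.4


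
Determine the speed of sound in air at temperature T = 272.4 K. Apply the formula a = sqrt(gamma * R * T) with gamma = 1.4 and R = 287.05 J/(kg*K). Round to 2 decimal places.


Step 1: gamma * R * T = 1.4 * 287.05 * 272.4 = 109469.388
Step 2: a = sqrt(109469.388) = 330.86 m/s

330.86


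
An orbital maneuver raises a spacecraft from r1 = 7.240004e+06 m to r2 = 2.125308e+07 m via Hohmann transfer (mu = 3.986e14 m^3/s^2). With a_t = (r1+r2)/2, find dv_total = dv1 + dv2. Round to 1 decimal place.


Step 1: Transfer semi-major axis a_t = (7.240004e+06 + 2.125308e+07) / 2 = 1.424654e+07 m
Step 2: v1 (circular at r1) = sqrt(mu/r1) = 7419.92 m/s
Step 3: v_t1 = sqrt(mu*(2/r1 - 1/a_t)) = 9062.66 m/s
Step 4: dv1 = |9062.66 - 7419.92| = 1642.73 m/s
Step 5: v2 (circular at r2) = 4330.7 m/s, v_t2 = 3087.25 m/s
Step 6: dv2 = |4330.7 - 3087.25| = 1243.44 m/s
Step 7: Total delta-v = 1642.73 + 1243.44 = 2886.2 m/s

2886.2


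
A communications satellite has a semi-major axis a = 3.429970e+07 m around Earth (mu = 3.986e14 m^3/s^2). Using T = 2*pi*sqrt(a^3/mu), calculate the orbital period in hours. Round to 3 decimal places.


Step 1: a^3 / mu = 4.035255e+22 / 3.986e14 = 1.012357e+08
Step 2: sqrt(1.012357e+08) = 10061.5951 s
Step 3: T = 2*pi * 10061.5951 = 63218.87 s
Step 4: T in hours = 63218.87 / 3600 = 17.561 hours

17.561


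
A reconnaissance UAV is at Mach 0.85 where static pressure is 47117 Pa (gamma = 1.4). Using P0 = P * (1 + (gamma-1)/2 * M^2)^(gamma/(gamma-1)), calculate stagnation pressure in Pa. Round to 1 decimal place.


Step 1: (gamma-1)/2 * M^2 = 0.2 * 0.7225 = 0.1445
Step 2: 1 + 0.1445 = 1.1445
Step 3: Exponent gamma/(gamma-1) = 3.5
Step 4: P0 = 47117 * 1.1445^3.5 = 75567.1 Pa

75567.1


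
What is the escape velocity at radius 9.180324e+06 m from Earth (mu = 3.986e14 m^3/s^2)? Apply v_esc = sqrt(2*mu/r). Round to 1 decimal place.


Step 1: 2*mu/r = 2 * 3.986e14 / 9.180324e+06 = 86837893.7388
Step 2: v_esc = sqrt(86837893.7388) = 9318.7 m/s

9318.7


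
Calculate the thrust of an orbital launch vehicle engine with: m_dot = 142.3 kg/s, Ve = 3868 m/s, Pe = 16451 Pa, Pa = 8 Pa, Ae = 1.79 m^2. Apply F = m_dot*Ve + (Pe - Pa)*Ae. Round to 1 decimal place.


Step 1: Momentum thrust = m_dot * Ve = 142.3 * 3868 = 550416.4 N
Step 2: Pressure thrust = (Pe - Pa) * Ae = (16451 - 8) * 1.79 = 29432.97 N
Step 3: Total thrust F = 550416.4 + 29432.97 = 579849.4 N

579849.4


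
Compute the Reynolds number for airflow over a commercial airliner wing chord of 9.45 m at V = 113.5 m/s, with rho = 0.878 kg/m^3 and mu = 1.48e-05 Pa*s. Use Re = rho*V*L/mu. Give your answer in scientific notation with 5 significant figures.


Step 1: Numerator = rho * V * L = 0.878 * 113.5 * 9.45 = 941.72085
Step 2: Re = 941.72085 / 1.48e-05
Step 3: Re = 6.3630e+07

6.3630e+07


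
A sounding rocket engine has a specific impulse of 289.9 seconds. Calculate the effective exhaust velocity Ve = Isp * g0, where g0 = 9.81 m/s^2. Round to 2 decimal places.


Step 1: Ve = Isp * g0 = 289.9 * 9.81
Step 2: Ve = 2843.92 m/s

2843.92


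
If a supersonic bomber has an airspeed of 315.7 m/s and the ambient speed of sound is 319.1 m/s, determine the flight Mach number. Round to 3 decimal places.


Step 1: M = V / a = 315.7 / 319.1
Step 2: M = 0.989

0.989


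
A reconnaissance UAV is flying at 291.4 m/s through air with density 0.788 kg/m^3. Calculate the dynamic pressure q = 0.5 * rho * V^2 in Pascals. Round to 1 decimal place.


Step 1: V^2 = 291.4^2 = 84913.96
Step 2: q = 0.5 * 0.788 * 84913.96
Step 3: q = 33456.1 Pa

33456.1


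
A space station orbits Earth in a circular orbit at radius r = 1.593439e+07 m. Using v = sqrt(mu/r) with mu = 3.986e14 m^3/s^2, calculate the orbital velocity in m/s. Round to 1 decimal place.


Step 1: mu / r = 3.986e14 / 1.593439e+07 = 25015077.452
Step 2: v = sqrt(25015077.452) = 5001.5 m/s

5001.5


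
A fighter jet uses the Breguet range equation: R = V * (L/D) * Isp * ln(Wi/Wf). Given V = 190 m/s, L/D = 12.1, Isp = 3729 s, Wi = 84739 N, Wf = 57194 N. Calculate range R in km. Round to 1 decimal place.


Step 1: Coefficient = V * (L/D) * Isp = 190 * 12.1 * 3729 = 8572971.0 m
Step 2: Wi/Wf = 84739 / 57194 = 1.481606
Step 3: ln(1.481606) = 0.393127
Step 4: R = 8572971.0 * 0.393127 = 3370265.9 m = 3370.3 km

3370.3


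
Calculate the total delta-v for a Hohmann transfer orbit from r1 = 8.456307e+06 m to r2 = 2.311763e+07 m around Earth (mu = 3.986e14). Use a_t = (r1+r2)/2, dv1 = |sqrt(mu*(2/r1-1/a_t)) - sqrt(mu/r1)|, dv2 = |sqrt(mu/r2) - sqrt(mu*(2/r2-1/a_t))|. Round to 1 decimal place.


Step 1: Transfer semi-major axis a_t = (8.456307e+06 + 2.311763e+07) / 2 = 1.578697e+07 m
Step 2: v1 (circular at r1) = sqrt(mu/r1) = 6865.6 m/s
Step 3: v_t1 = sqrt(mu*(2/r1 - 1/a_t)) = 8308.08 m/s
Step 4: dv1 = |8308.08 - 6865.6| = 1442.48 m/s
Step 5: v2 (circular at r2) = 4152.38 m/s, v_t2 = 3039.05 m/s
Step 6: dv2 = |4152.38 - 3039.05| = 1113.33 m/s
Step 7: Total delta-v = 1442.48 + 1113.33 = 2555.8 m/s

2555.8


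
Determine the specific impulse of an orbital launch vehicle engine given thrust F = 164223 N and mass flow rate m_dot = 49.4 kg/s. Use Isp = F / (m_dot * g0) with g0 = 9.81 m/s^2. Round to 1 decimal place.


Step 1: m_dot * g0 = 49.4 * 9.81 = 484.61
Step 2: Isp = 164223 / 484.61 = 338.9 s

338.9


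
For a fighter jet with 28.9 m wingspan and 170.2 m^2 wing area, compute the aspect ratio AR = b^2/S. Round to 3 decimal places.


Step 1: b^2 = 28.9^2 = 835.21
Step 2: AR = 835.21 / 170.2 = 4.907

4.907


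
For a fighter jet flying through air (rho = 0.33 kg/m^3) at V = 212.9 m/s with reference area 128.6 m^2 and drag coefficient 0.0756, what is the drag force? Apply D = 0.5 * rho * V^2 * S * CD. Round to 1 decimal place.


Step 1: Dynamic pressure q = 0.5 * 0.33 * 212.9^2 = 7478.8577 Pa
Step 2: Drag D = q * S * CD = 7478.8577 * 128.6 * 0.0756
Step 3: D = 72710.7 N

72710.7


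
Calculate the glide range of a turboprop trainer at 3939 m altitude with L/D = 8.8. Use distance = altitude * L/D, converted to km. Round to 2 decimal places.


Step 1: Glide distance = altitude * L/D = 3939 * 8.8 = 34663.2 m
Step 2: Convert to km: 34663.2 / 1000 = 34.66 km

34.66


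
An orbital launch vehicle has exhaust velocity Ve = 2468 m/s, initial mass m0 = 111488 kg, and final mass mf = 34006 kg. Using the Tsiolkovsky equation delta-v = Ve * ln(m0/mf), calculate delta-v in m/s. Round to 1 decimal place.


Step 1: Mass ratio m0/mf = 111488 / 34006 = 3.27848
Step 2: ln(3.27848) = 1.18738
Step 3: delta-v = 2468 * 1.18738 = 2930.5 m/s

2930.5


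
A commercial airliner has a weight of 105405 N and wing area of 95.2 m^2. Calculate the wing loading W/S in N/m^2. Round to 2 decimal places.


Step 1: Wing loading = W / S = 105405 / 95.2
Step 2: Wing loading = 1107.20 N/m^2

1107.20


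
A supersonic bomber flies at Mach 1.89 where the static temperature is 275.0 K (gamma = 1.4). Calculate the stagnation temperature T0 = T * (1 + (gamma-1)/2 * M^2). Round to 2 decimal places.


Step 1: (gamma-1)/2 = 0.2
Step 2: M^2 = 3.5721
Step 3: 1 + 0.2 * 3.5721 = 1.71442
Step 4: T0 = 275.0 * 1.71442 = 471.47 K

471.47


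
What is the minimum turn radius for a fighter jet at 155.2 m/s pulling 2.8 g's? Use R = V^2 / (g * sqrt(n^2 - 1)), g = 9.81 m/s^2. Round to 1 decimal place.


Step 1: V^2 = 155.2^2 = 24087.04
Step 2: n^2 - 1 = 2.8^2 - 1 = 6.84
Step 3: sqrt(6.84) = 2.615339
Step 4: R = 24087.04 / (9.81 * 2.615339) = 938.8 m

938.8


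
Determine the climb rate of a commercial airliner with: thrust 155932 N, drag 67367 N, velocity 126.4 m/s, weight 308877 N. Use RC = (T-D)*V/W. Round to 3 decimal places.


Step 1: Excess thrust = T - D = 155932 - 67367 = 88565 N
Step 2: Excess power = 88565 * 126.4 = 11194616.0 W
Step 3: RC = 11194616.0 / 308877 = 36.243 m/s

36.243


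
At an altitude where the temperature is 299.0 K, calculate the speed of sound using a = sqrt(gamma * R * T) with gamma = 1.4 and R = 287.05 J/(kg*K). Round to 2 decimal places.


Step 1: gamma * R * T = 1.4 * 287.05 * 299.0 = 120159.13
Step 2: a = sqrt(120159.13) = 346.64 m/s

346.64


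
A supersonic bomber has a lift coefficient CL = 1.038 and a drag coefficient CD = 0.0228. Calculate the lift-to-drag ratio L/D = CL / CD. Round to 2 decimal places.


Step 1: L/D = CL / CD = 1.038 / 0.0228
Step 2: L/D = 45.53

45.53


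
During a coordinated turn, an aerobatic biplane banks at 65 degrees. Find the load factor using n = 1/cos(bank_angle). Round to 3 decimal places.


Step 1: Convert 65 degrees to radians = 1.134464
Step 2: cos(65 deg) = 0.422618
Step 3: n = 1 / 0.422618 = 2.366

2.366


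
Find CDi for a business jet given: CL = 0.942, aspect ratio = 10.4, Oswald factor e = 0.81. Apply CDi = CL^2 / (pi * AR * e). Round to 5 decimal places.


Step 1: CL^2 = 0.942^2 = 0.887364
Step 2: pi * AR * e = 3.14159 * 10.4 * 0.81 = 26.464777
Step 3: CDi = 0.887364 / 26.464777 = 0.03353

0.03353


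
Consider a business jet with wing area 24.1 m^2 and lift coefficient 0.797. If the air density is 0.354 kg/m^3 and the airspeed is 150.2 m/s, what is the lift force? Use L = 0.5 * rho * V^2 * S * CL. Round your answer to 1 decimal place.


Step 1: Calculate dynamic pressure q = 0.5 * 0.354 * 150.2^2 = 0.5 * 0.354 * 22560.04 = 3993.1271 Pa
Step 2: Multiply by wing area and lift coefficient: L = 3993.1271 * 24.1 * 0.797
Step 3: L = 96234.3626 * 0.797 = 76698.8 N

76698.8


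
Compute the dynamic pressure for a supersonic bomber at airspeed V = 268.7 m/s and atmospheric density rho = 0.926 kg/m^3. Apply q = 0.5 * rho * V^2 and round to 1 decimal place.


Step 1: V^2 = 268.7^2 = 72199.69
Step 2: q = 0.5 * 0.926 * 72199.69
Step 3: q = 33428.5 Pa

33428.5


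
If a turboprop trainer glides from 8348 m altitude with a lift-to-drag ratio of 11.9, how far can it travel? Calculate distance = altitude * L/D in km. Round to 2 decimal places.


Step 1: Glide distance = altitude * L/D = 8348 * 11.9 = 99341.2 m
Step 2: Convert to km: 99341.2 / 1000 = 99.34 km

99.34


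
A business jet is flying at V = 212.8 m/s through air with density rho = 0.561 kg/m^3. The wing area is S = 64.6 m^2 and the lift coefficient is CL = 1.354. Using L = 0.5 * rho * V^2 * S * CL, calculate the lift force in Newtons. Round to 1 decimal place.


Step 1: Calculate dynamic pressure q = 0.5 * 0.561 * 212.8^2 = 0.5 * 0.561 * 45283.84 = 12702.1171 Pa
Step 2: Multiply by wing area and lift coefficient: L = 12702.1171 * 64.6 * 1.354
Step 3: L = 820556.766 * 1.354 = 1111033.9 N

1111033.9


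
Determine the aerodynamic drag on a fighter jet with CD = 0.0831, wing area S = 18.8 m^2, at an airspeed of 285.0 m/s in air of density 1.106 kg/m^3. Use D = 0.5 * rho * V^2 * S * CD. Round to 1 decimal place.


Step 1: Dynamic pressure q = 0.5 * 1.106 * 285.0^2 = 44917.425 Pa
Step 2: Drag D = q * S * CD = 44917.425 * 18.8 * 0.0831
Step 3: D = 70173.6 N

70173.6


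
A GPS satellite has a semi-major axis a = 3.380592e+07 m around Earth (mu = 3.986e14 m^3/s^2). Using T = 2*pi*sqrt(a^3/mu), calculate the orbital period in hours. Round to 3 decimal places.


Step 1: a^3 / mu = 3.863477e+22 / 3.986e14 = 9.692615e+07
Step 2: sqrt(9.692615e+07) = 9845.1082 s
Step 3: T = 2*pi * 9845.1082 = 61858.64 s
Step 4: T in hours = 61858.64 / 3600 = 17.183 hours

17.183


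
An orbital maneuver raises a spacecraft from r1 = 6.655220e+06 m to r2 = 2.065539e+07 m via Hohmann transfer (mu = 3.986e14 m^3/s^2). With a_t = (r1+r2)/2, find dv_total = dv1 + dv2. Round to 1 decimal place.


Step 1: Transfer semi-major axis a_t = (6.655220e+06 + 2.065539e+07) / 2 = 1.365530e+07 m
Step 2: v1 (circular at r1) = sqrt(mu/r1) = 7739.05 m/s
Step 3: v_t1 = sqrt(mu*(2/r1 - 1/a_t)) = 9518.17 m/s
Step 4: dv1 = |9518.17 - 7739.05| = 1779.12 m/s
Step 5: v2 (circular at r2) = 4392.91 m/s, v_t2 = 3066.78 m/s
Step 6: dv2 = |4392.91 - 3066.78| = 1326.13 m/s
Step 7: Total delta-v = 1779.12 + 1326.13 = 3105.3 m/s

3105.3


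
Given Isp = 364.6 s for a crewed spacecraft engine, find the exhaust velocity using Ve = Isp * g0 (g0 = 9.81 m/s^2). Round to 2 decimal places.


Step 1: Ve = Isp * g0 = 364.6 * 9.81
Step 2: Ve = 3576.73 m/s

3576.73


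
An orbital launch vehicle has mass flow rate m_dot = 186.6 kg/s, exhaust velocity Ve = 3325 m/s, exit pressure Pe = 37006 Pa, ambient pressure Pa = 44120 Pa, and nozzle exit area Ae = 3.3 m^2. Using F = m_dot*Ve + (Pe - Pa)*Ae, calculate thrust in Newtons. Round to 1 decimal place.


Step 1: Momentum thrust = m_dot * Ve = 186.6 * 3325 = 620445.0 N
Step 2: Pressure thrust = (Pe - Pa) * Ae = (37006 - 44120) * 3.3 = -23476.2 N
Step 3: Total thrust F = 620445.0 + -23476.2 = 596968.8 N

596968.8


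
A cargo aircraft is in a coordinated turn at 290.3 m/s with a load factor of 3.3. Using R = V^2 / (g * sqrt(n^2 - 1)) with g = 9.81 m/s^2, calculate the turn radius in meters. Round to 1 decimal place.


Step 1: V^2 = 290.3^2 = 84274.09
Step 2: n^2 - 1 = 3.3^2 - 1 = 9.89
Step 3: sqrt(9.89) = 3.144837
Step 4: R = 84274.09 / (9.81 * 3.144837) = 2731.7 m

2731.7


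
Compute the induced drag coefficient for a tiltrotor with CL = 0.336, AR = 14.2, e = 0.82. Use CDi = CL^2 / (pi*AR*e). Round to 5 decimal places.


Step 1: CL^2 = 0.336^2 = 0.112896
Step 2: pi * AR * e = 3.14159 * 14.2 * 0.82 = 36.580705
Step 3: CDi = 0.112896 / 36.580705 = 0.00309

0.00309


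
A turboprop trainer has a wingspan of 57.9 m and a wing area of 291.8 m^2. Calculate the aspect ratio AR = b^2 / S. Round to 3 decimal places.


Step 1: b^2 = 57.9^2 = 3352.41
Step 2: AR = 3352.41 / 291.8 = 11.489

11.489


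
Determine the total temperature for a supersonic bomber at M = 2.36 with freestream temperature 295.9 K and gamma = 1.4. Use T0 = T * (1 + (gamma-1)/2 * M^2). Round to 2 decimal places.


Step 1: (gamma-1)/2 = 0.2
Step 2: M^2 = 5.5696
Step 3: 1 + 0.2 * 5.5696 = 2.11392
Step 4: T0 = 295.9 * 2.11392 = 625.51 K

625.51


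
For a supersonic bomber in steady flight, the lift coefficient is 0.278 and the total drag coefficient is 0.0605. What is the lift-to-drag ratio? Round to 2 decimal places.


Step 1: L/D = CL / CD = 0.278 / 0.0605
Step 2: L/D = 4.60

4.60


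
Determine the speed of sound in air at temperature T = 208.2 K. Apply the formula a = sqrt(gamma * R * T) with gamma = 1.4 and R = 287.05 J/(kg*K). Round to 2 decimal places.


Step 1: gamma * R * T = 1.4 * 287.05 * 208.2 = 83669.334
Step 2: a = sqrt(83669.334) = 289.26 m/s

289.26


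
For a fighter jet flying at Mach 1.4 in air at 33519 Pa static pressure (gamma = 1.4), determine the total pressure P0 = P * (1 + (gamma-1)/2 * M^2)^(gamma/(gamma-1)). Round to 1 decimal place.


Step 1: (gamma-1)/2 * M^2 = 0.2 * 1.96 = 0.392
Step 2: 1 + 0.392 = 1.392
Step 3: Exponent gamma/(gamma-1) = 3.5
Step 4: P0 = 33519 * 1.392^3.5 = 106666.6 Pa

106666.6


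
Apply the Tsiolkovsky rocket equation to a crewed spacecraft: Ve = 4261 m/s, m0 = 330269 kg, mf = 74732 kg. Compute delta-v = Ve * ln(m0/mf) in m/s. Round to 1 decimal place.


Step 1: Mass ratio m0/mf = 330269 / 74732 = 4.419379
Step 2: ln(4.419379) = 1.485999
Step 3: delta-v = 4261 * 1.485999 = 6331.8 m/s

6331.8


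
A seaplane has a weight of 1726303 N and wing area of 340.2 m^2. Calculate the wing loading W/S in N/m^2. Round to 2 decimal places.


Step 1: Wing loading = W / S = 1726303 / 340.2
Step 2: Wing loading = 5074.38 N/m^2

5074.38


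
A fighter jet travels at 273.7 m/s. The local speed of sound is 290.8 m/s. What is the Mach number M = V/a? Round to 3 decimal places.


Step 1: M = V / a = 273.7 / 290.8
Step 2: M = 0.941

0.941


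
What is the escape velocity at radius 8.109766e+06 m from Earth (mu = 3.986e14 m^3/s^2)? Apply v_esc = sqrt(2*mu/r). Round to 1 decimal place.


Step 1: 2*mu/r = 2 * 3.986e14 / 8.109766e+06 = 98301233.3525
Step 2: v_esc = sqrt(98301233.3525) = 9914.7 m/s

9914.7


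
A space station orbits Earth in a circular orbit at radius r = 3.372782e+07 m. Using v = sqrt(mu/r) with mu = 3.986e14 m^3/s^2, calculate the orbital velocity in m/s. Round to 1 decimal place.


Step 1: mu / r = 3.986e14 / 3.372782e+07 = 11818137.075
Step 2: v = sqrt(11818137.075) = 3437.8 m/s

3437.8


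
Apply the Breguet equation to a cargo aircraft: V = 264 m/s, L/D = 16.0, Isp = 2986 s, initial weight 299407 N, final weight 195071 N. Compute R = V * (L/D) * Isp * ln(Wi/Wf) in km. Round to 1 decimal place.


Step 1: Coefficient = V * (L/D) * Isp = 264 * 16.0 * 2986 = 12612864.0 m
Step 2: Wi/Wf = 299407 / 195071 = 1.534862
Step 3: ln(1.534862) = 0.42844
Step 4: R = 12612864.0 * 0.42844 = 5403858.7 m = 5403.9 km

5403.9


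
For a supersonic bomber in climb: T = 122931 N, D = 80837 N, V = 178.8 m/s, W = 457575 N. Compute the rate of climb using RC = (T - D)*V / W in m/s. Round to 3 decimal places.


Step 1: Excess thrust = T - D = 122931 - 80837 = 42094 N
Step 2: Excess power = 42094 * 178.8 = 7526407.2 W
Step 3: RC = 7526407.2 / 457575 = 16.448 m/s

16.448


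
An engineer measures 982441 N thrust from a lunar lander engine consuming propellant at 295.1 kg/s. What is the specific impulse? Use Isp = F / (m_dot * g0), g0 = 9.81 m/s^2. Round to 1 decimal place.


Step 1: m_dot * g0 = 295.1 * 9.81 = 2894.93
Step 2: Isp = 982441 / 2894.93 = 339.4 s

339.4


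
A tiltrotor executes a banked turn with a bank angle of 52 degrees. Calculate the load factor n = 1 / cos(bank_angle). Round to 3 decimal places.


Step 1: Convert 52 degrees to radians = 0.907571
Step 2: cos(52 deg) = 0.615661
Step 3: n = 1 / 0.615661 = 1.624

1.624


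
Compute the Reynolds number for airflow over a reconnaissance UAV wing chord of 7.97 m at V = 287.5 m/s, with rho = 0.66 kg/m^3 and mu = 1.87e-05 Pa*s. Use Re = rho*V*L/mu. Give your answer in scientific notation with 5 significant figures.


Step 1: Numerator = rho * V * L = 0.66 * 287.5 * 7.97 = 1512.3075
Step 2: Re = 1512.3075 / 1.87e-05
Step 3: Re = 8.0872e+07

8.0872e+07


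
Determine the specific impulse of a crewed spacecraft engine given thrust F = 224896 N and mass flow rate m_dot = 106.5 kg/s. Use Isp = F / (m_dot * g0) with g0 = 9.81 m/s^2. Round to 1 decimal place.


Step 1: m_dot * g0 = 106.5 * 9.81 = 1044.77
Step 2: Isp = 224896 / 1044.77 = 215.3 s

215.3


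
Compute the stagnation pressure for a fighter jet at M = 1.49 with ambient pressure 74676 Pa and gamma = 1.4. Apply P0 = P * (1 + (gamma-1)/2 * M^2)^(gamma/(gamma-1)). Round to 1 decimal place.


Step 1: (gamma-1)/2 * M^2 = 0.2 * 2.2201 = 0.44402
Step 2: 1 + 0.44402 = 1.44402
Step 3: Exponent gamma/(gamma-1) = 3.5
Step 4: P0 = 74676 * 1.44402^3.5 = 270201.2 Pa

270201.2


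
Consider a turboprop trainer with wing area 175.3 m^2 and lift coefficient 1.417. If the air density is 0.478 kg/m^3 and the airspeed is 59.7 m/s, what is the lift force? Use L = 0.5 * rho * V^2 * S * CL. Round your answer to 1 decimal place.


Step 1: Calculate dynamic pressure q = 0.5 * 0.478 * 59.7^2 = 0.5 * 0.478 * 3564.09 = 851.8175 Pa
Step 2: Multiply by wing area and lift coefficient: L = 851.8175 * 175.3 * 1.417
Step 3: L = 149323.6095 * 1.417 = 211591.6 N

211591.6


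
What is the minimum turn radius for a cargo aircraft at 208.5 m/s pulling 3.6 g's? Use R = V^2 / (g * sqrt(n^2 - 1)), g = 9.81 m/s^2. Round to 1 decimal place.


Step 1: V^2 = 208.5^2 = 43472.25
Step 2: n^2 - 1 = 3.6^2 - 1 = 11.96
Step 3: sqrt(11.96) = 3.458323
Step 4: R = 43472.25 / (9.81 * 3.458323) = 1281.4 m

1281.4


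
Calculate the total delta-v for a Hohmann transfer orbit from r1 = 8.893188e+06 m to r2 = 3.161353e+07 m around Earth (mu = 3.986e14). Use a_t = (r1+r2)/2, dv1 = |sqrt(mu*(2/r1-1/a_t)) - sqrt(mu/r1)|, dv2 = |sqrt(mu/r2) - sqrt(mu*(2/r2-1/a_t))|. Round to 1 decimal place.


Step 1: Transfer semi-major axis a_t = (8.893188e+06 + 3.161353e+07) / 2 = 2.025336e+07 m
Step 2: v1 (circular at r1) = sqrt(mu/r1) = 6694.84 m/s
Step 3: v_t1 = sqrt(mu*(2/r1 - 1/a_t)) = 8364.27 m/s
Step 4: dv1 = |8364.27 - 6694.84| = 1669.43 m/s
Step 5: v2 (circular at r2) = 3550.85 m/s, v_t2 = 2352.95 m/s
Step 6: dv2 = |3550.85 - 2352.95| = 1197.9 m/s
Step 7: Total delta-v = 1669.43 + 1197.9 = 2867.3 m/s

2867.3


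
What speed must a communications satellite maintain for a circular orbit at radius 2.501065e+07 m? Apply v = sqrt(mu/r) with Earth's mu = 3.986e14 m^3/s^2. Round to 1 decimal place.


Step 1: mu / r = 3.986e14 / 2.501065e+07 = 15937210.7482
Step 2: v = sqrt(15937210.7482) = 3992.1 m/s

3992.1


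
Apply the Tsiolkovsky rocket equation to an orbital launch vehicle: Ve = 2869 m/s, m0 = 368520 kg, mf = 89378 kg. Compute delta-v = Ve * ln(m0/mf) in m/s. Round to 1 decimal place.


Step 1: Mass ratio m0/mf = 368520 / 89378 = 4.123162
Step 2: ln(4.123162) = 1.41662
Step 3: delta-v = 2869 * 1.41662 = 4064.3 m/s

4064.3


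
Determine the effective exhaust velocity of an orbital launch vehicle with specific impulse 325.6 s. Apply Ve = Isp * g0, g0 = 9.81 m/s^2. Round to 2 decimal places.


Step 1: Ve = Isp * g0 = 325.6 * 9.81
Step 2: Ve = 3194.14 m/s

3194.14


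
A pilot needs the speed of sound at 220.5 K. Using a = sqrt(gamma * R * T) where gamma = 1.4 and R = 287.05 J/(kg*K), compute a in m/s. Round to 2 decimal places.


Step 1: gamma * R * T = 1.4 * 287.05 * 220.5 = 88612.335
Step 2: a = sqrt(88612.335) = 297.68 m/s

297.68


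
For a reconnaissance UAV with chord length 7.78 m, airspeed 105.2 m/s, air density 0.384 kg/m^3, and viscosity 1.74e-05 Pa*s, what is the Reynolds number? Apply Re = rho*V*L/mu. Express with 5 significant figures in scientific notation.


Step 1: Numerator = rho * V * L = 0.384 * 105.2 * 7.78 = 314.287104
Step 2: Re = 314.287104 / 1.74e-05
Step 3: Re = 1.8062e+07

1.8062e+07


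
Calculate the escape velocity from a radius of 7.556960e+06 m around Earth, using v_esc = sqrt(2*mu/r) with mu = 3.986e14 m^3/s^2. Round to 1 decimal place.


Step 1: 2*mu/r = 2 * 3.986e14 / 7.556960e+06 = 105492155.5758
Step 2: v_esc = sqrt(105492155.5758) = 10270.9 m/s

10270.9


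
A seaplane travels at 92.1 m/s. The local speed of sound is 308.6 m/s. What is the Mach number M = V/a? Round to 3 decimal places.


Step 1: M = V / a = 92.1 / 308.6
Step 2: M = 0.298

0.298


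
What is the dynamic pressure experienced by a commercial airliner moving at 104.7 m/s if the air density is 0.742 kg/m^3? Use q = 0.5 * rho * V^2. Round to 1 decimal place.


Step 1: V^2 = 104.7^2 = 10962.09
Step 2: q = 0.5 * 0.742 * 10962.09
Step 3: q = 4066.9 Pa

4066.9


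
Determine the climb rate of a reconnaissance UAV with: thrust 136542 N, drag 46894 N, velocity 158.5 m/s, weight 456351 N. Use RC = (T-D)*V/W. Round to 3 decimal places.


Step 1: Excess thrust = T - D = 136542 - 46894 = 89648 N
Step 2: Excess power = 89648 * 158.5 = 14209208.0 W
Step 3: RC = 14209208.0 / 456351 = 31.137 m/s

31.137


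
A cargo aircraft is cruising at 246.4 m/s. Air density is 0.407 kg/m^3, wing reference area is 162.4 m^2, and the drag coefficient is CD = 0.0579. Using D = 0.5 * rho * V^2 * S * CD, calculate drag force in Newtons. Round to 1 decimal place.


Step 1: Dynamic pressure q = 0.5 * 0.407 * 246.4^2 = 12355.0874 Pa
Step 2: Drag D = q * S * CD = 12355.0874 * 162.4 * 0.0579
Step 3: D = 116174.4 N

116174.4


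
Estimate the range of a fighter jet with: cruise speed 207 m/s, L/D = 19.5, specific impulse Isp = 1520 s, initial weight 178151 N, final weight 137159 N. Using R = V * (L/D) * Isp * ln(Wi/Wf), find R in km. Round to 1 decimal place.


Step 1: Coefficient = V * (L/D) * Isp = 207 * 19.5 * 1520 = 6135480.0 m
Step 2: Wi/Wf = 178151 / 137159 = 1.298865
Step 3: ln(1.298865) = 0.261491
Step 4: R = 6135480.0 * 0.261491 = 1604370.8 m = 1604.4 km

1604.4


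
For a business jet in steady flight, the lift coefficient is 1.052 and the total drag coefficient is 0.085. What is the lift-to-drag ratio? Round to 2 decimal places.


Step 1: L/D = CL / CD = 1.052 / 0.085
Step 2: L/D = 12.38

12.38


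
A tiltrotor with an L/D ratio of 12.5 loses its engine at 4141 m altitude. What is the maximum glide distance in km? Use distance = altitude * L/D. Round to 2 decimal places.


Step 1: Glide distance = altitude * L/D = 4141 * 12.5 = 51762.5 m
Step 2: Convert to km: 51762.5 / 1000 = 51.76 km

51.76


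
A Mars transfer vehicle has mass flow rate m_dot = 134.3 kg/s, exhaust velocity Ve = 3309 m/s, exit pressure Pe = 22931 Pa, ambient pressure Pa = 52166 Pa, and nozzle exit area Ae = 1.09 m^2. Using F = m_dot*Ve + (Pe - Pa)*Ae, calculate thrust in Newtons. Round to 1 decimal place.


Step 1: Momentum thrust = m_dot * Ve = 134.3 * 3309 = 444398.7 N
Step 2: Pressure thrust = (Pe - Pa) * Ae = (22931 - 52166) * 1.09 = -31866.15 N
Step 3: Total thrust F = 444398.7 + -31866.15 = 412532.6 N

412532.6


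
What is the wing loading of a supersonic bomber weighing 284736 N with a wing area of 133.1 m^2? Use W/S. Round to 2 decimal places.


Step 1: Wing loading = W / S = 284736 / 133.1
Step 2: Wing loading = 2139.26 N/m^2

2139.26


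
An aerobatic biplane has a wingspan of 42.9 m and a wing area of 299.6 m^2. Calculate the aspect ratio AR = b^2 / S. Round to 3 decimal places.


Step 1: b^2 = 42.9^2 = 1840.41
Step 2: AR = 1840.41 / 299.6 = 6.143

6.143


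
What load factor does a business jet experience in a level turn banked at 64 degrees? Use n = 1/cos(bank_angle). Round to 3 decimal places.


Step 1: Convert 64 degrees to radians = 1.117011
Step 2: cos(64 deg) = 0.438371
Step 3: n = 1 / 0.438371 = 2.281

2.281


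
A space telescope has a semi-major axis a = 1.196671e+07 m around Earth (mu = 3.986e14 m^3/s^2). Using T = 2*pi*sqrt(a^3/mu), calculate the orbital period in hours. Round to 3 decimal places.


Step 1: a^3 / mu = 1.713659e+21 / 3.986e14 = 4.299194e+06
Step 2: sqrt(4.299194e+06) = 2073.4497 s
Step 3: T = 2*pi * 2073.4497 = 13027.87 s
Step 4: T in hours = 13027.87 / 3600 = 3.619 hours

3.619


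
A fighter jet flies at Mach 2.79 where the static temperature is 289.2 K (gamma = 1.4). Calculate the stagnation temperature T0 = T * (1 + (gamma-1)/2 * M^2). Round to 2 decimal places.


Step 1: (gamma-1)/2 = 0.2
Step 2: M^2 = 7.7841
Step 3: 1 + 0.2 * 7.7841 = 2.55682
Step 4: T0 = 289.2 * 2.55682 = 739.43 K

739.43


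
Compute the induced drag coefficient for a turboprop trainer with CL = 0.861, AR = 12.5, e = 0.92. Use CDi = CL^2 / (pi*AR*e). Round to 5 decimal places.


Step 1: CL^2 = 0.861^2 = 0.741321
Step 2: pi * AR * e = 3.14159 * 12.5 * 0.92 = 36.128316
Step 3: CDi = 0.741321 / 36.128316 = 0.02052

0.02052


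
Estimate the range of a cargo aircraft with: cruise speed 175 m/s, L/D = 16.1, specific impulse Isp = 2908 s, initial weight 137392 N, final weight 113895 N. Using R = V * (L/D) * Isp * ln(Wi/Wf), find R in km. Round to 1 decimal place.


Step 1: Coefficient = V * (L/D) * Isp = 175 * 16.1 * 2908 = 8193290.0 m
Step 2: Wi/Wf = 137392 / 113895 = 1.206304
Step 3: ln(1.206304) = 0.187561
Step 4: R = 8193290.0 * 0.187561 = 1536743.2 m = 1536.7 km

1536.7


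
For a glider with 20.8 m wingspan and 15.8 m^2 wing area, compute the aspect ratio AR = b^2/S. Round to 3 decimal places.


Step 1: b^2 = 20.8^2 = 432.64
Step 2: AR = 432.64 / 15.8 = 27.382

27.382


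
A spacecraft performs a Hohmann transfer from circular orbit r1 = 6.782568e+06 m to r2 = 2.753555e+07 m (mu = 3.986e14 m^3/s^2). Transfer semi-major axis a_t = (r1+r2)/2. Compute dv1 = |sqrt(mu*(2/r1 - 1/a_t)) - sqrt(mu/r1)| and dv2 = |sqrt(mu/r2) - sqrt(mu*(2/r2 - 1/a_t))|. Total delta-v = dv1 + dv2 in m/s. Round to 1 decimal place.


Step 1: Transfer semi-major axis a_t = (6.782568e+06 + 2.753555e+07) / 2 = 1.715906e+07 m
Step 2: v1 (circular at r1) = sqrt(mu/r1) = 7666.05 m/s
Step 3: v_t1 = sqrt(mu*(2/r1 - 1/a_t)) = 9711.17 m/s
Step 4: dv1 = |9711.17 - 7666.05| = 2045.12 m/s
Step 5: v2 (circular at r2) = 3804.71 m/s, v_t2 = 2392.06 m/s
Step 6: dv2 = |3804.71 - 2392.06| = 1412.65 m/s
Step 7: Total delta-v = 2045.12 + 1412.65 = 3457.8 m/s

3457.8


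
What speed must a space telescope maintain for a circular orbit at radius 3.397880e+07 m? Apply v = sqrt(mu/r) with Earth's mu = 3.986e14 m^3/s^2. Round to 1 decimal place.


Step 1: mu / r = 3.986e14 / 3.397880e+07 = 11730843.938
Step 2: v = sqrt(11730843.938) = 3425.0 m/s

3425.0


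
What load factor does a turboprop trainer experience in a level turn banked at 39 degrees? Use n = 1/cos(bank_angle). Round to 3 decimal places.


Step 1: Convert 39 degrees to radians = 0.680678
Step 2: cos(39 deg) = 0.777146
Step 3: n = 1 / 0.777146 = 1.287

1.287


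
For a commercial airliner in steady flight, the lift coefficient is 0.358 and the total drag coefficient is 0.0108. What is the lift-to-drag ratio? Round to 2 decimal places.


Step 1: L/D = CL / CD = 0.358 / 0.0108
Step 2: L/D = 33.15

33.15


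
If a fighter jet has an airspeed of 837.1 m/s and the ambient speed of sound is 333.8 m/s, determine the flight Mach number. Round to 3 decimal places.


Step 1: M = V / a = 837.1 / 333.8
Step 2: M = 2.508

2.508


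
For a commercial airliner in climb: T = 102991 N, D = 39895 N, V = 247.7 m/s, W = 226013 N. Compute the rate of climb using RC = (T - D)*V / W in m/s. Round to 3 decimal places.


Step 1: Excess thrust = T - D = 102991 - 39895 = 63096 N
Step 2: Excess power = 63096 * 247.7 = 15628879.2 W
Step 3: RC = 15628879.2 / 226013 = 69.150 m/s

69.150


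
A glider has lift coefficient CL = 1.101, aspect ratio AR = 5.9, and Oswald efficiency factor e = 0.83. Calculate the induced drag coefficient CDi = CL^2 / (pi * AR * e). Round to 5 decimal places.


Step 1: CL^2 = 1.101^2 = 1.212201
Step 2: pi * AR * e = 3.14159 * 5.9 * 0.83 = 15.384379
Step 3: CDi = 1.212201 / 15.384379 = 0.07879

0.07879


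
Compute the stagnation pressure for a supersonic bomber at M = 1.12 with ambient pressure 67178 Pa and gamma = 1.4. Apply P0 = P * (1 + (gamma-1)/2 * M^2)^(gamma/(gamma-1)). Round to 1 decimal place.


Step 1: (gamma-1)/2 * M^2 = 0.2 * 1.2544 = 0.25088
Step 2: 1 + 0.25088 = 1.25088
Step 3: Exponent gamma/(gamma-1) = 3.5
Step 4: P0 = 67178 * 1.25088^3.5 = 147055.7 Pa

147055.7


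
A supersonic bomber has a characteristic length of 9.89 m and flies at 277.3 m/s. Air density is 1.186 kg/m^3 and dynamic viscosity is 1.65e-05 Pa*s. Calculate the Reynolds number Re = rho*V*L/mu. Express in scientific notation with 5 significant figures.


Step 1: Numerator = rho * V * L = 1.186 * 277.3 * 9.89 = 3252.601442
Step 2: Re = 3252.601442 / 1.65e-05
Step 3: Re = 1.9713e+08

1.9713e+08


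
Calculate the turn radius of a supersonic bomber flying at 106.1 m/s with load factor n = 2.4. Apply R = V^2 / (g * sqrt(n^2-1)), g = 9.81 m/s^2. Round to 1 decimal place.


Step 1: V^2 = 106.1^2 = 11257.21
Step 2: n^2 - 1 = 2.4^2 - 1 = 4.76
Step 3: sqrt(4.76) = 2.181742
Step 4: R = 11257.21 / (9.81 * 2.181742) = 526.0 m

526.0


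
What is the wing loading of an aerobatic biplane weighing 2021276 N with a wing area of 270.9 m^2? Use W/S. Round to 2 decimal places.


Step 1: Wing loading = W / S = 2021276 / 270.9
Step 2: Wing loading = 7461.34 N/m^2

7461.34


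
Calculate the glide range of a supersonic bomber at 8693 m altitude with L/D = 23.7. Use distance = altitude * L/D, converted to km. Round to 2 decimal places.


Step 1: Glide distance = altitude * L/D = 8693 * 23.7 = 206024.1 m
Step 2: Convert to km: 206024.1 / 1000 = 206.02 km

206.02


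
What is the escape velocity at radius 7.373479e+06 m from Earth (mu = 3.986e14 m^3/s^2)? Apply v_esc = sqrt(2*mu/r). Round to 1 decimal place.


Step 1: 2*mu/r = 2 * 3.986e14 / 7.373479e+06 = 108117213.0551
Step 2: v_esc = sqrt(108117213.0551) = 10397.9 m/s

10397.9


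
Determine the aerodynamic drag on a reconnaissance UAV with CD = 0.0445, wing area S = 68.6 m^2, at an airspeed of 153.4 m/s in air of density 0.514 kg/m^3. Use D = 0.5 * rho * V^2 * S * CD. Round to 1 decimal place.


Step 1: Dynamic pressure q = 0.5 * 0.514 * 153.4^2 = 6047.6109 Pa
Step 2: Drag D = q * S * CD = 6047.6109 * 68.6 * 0.0445
Step 3: D = 18461.5 N

18461.5


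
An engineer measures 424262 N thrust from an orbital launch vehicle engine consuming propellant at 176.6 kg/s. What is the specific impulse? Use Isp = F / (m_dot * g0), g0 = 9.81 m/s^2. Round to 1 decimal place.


Step 1: m_dot * g0 = 176.6 * 9.81 = 1732.45
Step 2: Isp = 424262 / 1732.45 = 244.9 s

244.9


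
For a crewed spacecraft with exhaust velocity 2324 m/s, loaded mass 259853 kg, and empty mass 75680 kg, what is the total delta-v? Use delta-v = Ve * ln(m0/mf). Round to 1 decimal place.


Step 1: Mass ratio m0/mf = 259853 / 75680 = 3.433576
Step 2: ln(3.433576) = 1.233602
Step 3: delta-v = 2324 * 1.233602 = 2866.9 m/s

2866.9


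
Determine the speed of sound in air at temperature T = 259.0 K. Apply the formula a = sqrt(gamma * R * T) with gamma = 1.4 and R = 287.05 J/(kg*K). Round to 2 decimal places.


Step 1: gamma * R * T = 1.4 * 287.05 * 259.0 = 104084.33
Step 2: a = sqrt(104084.33) = 322.62 m/s

322.62


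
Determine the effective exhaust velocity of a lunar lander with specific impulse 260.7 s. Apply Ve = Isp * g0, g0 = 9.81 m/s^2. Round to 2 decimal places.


Step 1: Ve = Isp * g0 = 260.7 * 9.81
Step 2: Ve = 2557.47 m/s

2557.47


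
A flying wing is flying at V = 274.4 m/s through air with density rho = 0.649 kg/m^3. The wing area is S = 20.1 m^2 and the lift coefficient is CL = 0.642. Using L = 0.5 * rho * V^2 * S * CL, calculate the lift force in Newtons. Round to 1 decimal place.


Step 1: Calculate dynamic pressure q = 0.5 * 0.649 * 274.4^2 = 0.5 * 0.649 * 75295.36 = 24433.3443 Pa
Step 2: Multiply by wing area and lift coefficient: L = 24433.3443 * 20.1 * 0.642
Step 3: L = 491110.2208 * 0.642 = 315292.8 N

315292.8


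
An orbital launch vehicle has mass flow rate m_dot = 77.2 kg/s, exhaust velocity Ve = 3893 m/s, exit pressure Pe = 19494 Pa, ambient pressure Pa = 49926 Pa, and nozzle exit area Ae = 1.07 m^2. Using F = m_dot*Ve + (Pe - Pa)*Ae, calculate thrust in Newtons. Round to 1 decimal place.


Step 1: Momentum thrust = m_dot * Ve = 77.2 * 3893 = 300539.6 N
Step 2: Pressure thrust = (Pe - Pa) * Ae = (19494 - 49926) * 1.07 = -32562.24 N
Step 3: Total thrust F = 300539.6 + -32562.24 = 267977.4 N

267977.4


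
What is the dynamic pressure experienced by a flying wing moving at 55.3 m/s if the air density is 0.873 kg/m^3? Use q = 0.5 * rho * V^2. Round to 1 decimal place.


Step 1: V^2 = 55.3^2 = 3058.09
Step 2: q = 0.5 * 0.873 * 3058.09
Step 3: q = 1334.9 Pa

1334.9


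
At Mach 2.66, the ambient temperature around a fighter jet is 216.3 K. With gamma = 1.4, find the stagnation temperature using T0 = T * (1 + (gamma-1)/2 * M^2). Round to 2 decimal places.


Step 1: (gamma-1)/2 = 0.2
Step 2: M^2 = 7.0756
Step 3: 1 + 0.2 * 7.0756 = 2.41512
Step 4: T0 = 216.3 * 2.41512 = 522.39 K

522.39


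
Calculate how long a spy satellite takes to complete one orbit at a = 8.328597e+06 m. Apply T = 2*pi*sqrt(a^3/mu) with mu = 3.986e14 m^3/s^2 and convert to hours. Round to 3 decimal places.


Step 1: a^3 / mu = 5.777175e+20 / 3.986e14 = 1.449367e+06
Step 2: sqrt(1.449367e+06) = 1203.8964 s
Step 3: T = 2*pi * 1203.8964 = 7564.3 s
Step 4: T in hours = 7564.3 / 3600 = 2.101 hours

2.101


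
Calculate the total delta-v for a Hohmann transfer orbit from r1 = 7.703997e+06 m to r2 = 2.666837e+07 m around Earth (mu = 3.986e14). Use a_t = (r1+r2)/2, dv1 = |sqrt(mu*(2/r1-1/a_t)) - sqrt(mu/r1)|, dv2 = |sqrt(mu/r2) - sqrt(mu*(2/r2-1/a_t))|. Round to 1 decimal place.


Step 1: Transfer semi-major axis a_t = (7.703997e+06 + 2.666837e+07) / 2 = 1.718618e+07 m
Step 2: v1 (circular at r1) = sqrt(mu/r1) = 7193.01 m/s
Step 3: v_t1 = sqrt(mu*(2/r1 - 1/a_t)) = 8960.23 m/s
Step 4: dv1 = |8960.23 - 7193.01| = 1767.22 m/s
Step 5: v2 (circular at r2) = 3866.08 m/s, v_t2 = 2588.44 m/s
Step 6: dv2 = |3866.08 - 2588.44| = 1277.63 m/s
Step 7: Total delta-v = 1767.22 + 1277.63 = 3044.9 m/s

3044.9


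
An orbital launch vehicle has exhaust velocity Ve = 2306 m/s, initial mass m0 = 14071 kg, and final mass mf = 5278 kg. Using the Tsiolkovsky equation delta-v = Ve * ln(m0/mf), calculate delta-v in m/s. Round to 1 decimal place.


Step 1: Mass ratio m0/mf = 14071 / 5278 = 2.665972
Step 2: ln(2.665972) = 0.980569
Step 3: delta-v = 2306 * 0.980569 = 2261.2 m/s

2261.2


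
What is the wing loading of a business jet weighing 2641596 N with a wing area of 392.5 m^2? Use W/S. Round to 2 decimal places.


Step 1: Wing loading = W / S = 2641596 / 392.5
Step 2: Wing loading = 6730.18 N/m^2

6730.18


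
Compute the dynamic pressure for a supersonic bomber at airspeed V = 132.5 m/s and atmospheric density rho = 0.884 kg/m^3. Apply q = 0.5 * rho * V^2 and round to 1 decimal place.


Step 1: V^2 = 132.5^2 = 17556.25
Step 2: q = 0.5 * 0.884 * 17556.25
Step 3: q = 7759.9 Pa

7759.9


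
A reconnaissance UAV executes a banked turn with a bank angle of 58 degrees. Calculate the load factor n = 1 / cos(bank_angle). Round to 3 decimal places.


Step 1: Convert 58 degrees to radians = 1.012291
Step 2: cos(58 deg) = 0.529919
Step 3: n = 1 / 0.529919 = 1.887

1.887


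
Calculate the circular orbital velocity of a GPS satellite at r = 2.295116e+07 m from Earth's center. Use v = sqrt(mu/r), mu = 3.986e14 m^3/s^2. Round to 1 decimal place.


Step 1: mu / r = 3.986e14 / 2.295116e+07 = 17367313.8961
Step 2: v = sqrt(17367313.8961) = 4167.4 m/s

4167.4


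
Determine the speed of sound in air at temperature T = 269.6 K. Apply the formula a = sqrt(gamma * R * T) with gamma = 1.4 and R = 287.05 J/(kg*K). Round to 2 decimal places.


Step 1: gamma * R * T = 1.4 * 287.05 * 269.6 = 108344.152
Step 2: a = sqrt(108344.152) = 329.16 m/s

329.16


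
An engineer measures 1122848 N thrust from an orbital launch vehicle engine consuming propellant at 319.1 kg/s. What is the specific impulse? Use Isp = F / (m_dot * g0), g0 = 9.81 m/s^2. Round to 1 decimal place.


Step 1: m_dot * g0 = 319.1 * 9.81 = 3130.37
Step 2: Isp = 1122848 / 3130.37 = 358.7 s

358.7
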